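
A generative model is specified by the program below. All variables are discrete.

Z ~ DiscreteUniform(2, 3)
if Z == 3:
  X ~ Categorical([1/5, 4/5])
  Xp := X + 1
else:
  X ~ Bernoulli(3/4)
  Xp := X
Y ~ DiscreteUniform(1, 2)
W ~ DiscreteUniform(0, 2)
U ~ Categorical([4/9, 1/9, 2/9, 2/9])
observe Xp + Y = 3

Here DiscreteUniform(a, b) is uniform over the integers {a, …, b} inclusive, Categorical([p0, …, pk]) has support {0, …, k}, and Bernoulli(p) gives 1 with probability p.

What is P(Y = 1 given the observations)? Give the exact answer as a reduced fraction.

Enumerate traces; 36 have nonzero weight after conditioning:
  (Z=2, X=1, Y=2, W=0, U=0) weight 1/36
  (Z=2, X=1, Y=2, W=0, U=1) weight 1/144
  (Z=2, X=1, Y=2, W=0, U=2) weight 1/72
  (Z=2, X=1, Y=2, W=0, U=3) weight 1/72
  (Z=2, X=1, Y=2, W=1, U=0) weight 1/36
  (Z=2, X=1, Y=2, W=1, U=1) weight 1/144
  (Z=2, X=1, Y=2, W=1, U=2) weight 1/72
  (Z=2, X=1, Y=2, W=1, U=3) weight 1/72
  (Z=3, X=1, Y=1, W=0, U=0) weight 4/135
  … 27 more
Group by Y:
  weight(Y=1) = 1/5
  weight(Y=2) = 19/80
Total weight = 1/5 + 19/80 = 7/16
P(Y=1 | obs) = 1/5 / 7/16 = 16/35
P(Y=2 | obs) = 19/80 / 7/16 = 19/35

P(Y = 1 | obs) = 16/35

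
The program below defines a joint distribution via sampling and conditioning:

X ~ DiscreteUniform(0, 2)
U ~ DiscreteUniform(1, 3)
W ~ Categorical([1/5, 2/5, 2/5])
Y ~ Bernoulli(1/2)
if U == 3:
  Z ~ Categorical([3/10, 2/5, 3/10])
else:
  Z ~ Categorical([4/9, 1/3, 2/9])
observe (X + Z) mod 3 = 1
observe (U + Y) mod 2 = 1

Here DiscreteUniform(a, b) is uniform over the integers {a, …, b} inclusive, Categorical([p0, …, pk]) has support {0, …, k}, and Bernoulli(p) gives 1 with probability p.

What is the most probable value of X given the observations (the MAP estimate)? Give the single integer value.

Enumerate traces; 27 have nonzero weight after conditioning:
  (X=0, U=1, W=0, Y=0, Z=1) weight 1/270
  (X=0, U=1, W=1, Y=0, Z=1) weight 1/135
  (X=0, U=1, W=2, Y=0, Z=1) weight 1/135
  (X=0, U=2, W=0, Y=1, Z=1) weight 1/270
  (X=0, U=2, W=1, Y=1, Z=1) weight 1/135
  (X=0, U=2, W=2, Y=1, Z=1) weight 1/135
  (X=0, U=3, W=0, Y=0, Z=1) weight 1/225
  (X=0, U=3, W=1, Y=0, Z=1) weight 2/225
  (X=1, U=1, W=0, Y=0, Z=0) weight 2/405
  (X=2, U=1, W=0, Y=0, Z=2) weight 1/405
  … 17 more
Group by X:
  weight(X=0) = 8/135
  weight(X=1) = 107/1620
  weight(X=2) = 67/1620
Total weight = 8/135 + 107/1620 + 67/1620 = 1/6
P(X=0 | obs) = 8/135 / 1/6 = 16/45
P(X=1 | obs) = 107/1620 / 1/6 = 107/270
P(X=2 | obs) = 67/1620 / 1/6 = 67/270
argmax = 1

argmax_v P(X = v | obs) = 1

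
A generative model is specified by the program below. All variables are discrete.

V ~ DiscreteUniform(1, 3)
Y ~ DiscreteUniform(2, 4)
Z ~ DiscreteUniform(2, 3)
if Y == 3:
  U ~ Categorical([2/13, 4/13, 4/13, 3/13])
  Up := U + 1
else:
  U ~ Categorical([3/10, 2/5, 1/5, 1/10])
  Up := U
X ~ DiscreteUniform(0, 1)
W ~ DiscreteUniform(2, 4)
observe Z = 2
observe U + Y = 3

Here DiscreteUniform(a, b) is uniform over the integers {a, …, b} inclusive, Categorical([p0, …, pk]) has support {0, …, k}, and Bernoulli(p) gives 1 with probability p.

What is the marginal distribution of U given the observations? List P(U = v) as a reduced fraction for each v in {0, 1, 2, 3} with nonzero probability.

Enumerate traces; 36 have nonzero weight after conditioning:
  (V=1, Y=2, Z=2, U=1, X=0, W=2) weight 1/270
  (V=1, Y=2, Z=2, U=1, X=0, W=3) weight 1/270
  (V=1, Y=2, Z=2, U=1, X=0, W=4) weight 1/270
  (V=1, Y=2, Z=2, U=1, X=1, W=2) weight 1/270
  (V=1, Y=2, Z=2, U=1, X=1, W=3) weight 1/270
  (V=1, Y=2, Z=2, U=1, X=1, W=4) weight 1/270
  (V=1, Y=3, Z=2, U=0, X=0, W=2) weight 1/702
  (V=1, Y=3, Z=2, U=0, X=0, W=3) weight 1/702
  … 28 more
Group by U:
  weight(U=0) = 1/39
  weight(U=1) = 1/15
Total weight = 1/39 + 1/15 = 6/65
P(U=0 | obs) = 1/39 / 6/65 = 5/18
P(U=1 | obs) = 1/15 / 6/65 = 13/18

P(U=0) = 5/18, P(U=1) = 13/18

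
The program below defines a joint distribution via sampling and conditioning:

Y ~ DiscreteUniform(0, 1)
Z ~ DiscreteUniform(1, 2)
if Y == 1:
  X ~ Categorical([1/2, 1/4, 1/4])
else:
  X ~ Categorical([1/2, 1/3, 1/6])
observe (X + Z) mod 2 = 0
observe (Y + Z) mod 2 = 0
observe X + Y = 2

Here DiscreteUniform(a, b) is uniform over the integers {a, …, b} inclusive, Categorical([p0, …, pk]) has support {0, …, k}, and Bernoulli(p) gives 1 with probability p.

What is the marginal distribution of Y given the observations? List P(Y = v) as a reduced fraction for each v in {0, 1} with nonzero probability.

P(Y=0) = 2/5, P(Y=1) = 3/5

Enumerate traces; 2 have nonzero weight after conditioning:
  (Y=0, Z=2, X=2) weight 1/24
  (Y=1, Z=1, X=1) weight 1/16
Group by Y:
  weight(Y=0) = 1/24
  weight(Y=1) = 1/16
Total weight = 1/24 + 1/16 = 5/48
P(Y=0 | obs) = 1/24 / 5/48 = 2/5
P(Y=1 | obs) = 1/16 / 5/48 = 3/5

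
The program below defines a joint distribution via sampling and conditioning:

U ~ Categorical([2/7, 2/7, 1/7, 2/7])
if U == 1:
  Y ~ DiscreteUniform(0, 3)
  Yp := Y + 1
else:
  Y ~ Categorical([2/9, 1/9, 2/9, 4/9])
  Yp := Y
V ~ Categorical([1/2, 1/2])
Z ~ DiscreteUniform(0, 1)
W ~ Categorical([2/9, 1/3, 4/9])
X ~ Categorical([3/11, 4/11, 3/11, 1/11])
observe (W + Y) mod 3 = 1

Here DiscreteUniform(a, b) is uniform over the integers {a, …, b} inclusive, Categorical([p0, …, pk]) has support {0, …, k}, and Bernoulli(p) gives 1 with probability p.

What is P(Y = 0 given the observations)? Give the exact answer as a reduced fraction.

Enumerate traces; 256 have nonzero weight after conditioning:
  (U=0, Y=0, V=0, Z=0, W=1, X=0) weight 1/693
  (U=0, Y=0, V=0, Z=0, W=1, X=1) weight 4/2079
  (U=0, Y=0, V=0, Z=0, W=1, X=2) weight 1/693
  (U=0, Y=0, V=0, Z=0, W=1, X=3) weight 1/2079
  (U=0, Y=0, V=0, Z=1, W=1, X=0) weight 1/693
  (U=0, Y=0, V=0, Z=1, W=1, X=1) weight 4/2079
  (U=0, Y=0, V=0, Z=1, W=1, X=2) weight 1/693
  (U=0, Y=0, V=0, Z=1, W=1, X=3) weight 1/2079
  (U=0, Y=1, V=0, Z=0, W=0, X=0) weight 1/2079
  (U=0, Y=2, V=0, Z=0, W=2, X=0) weight 4/2079
  … 246 more
Group by Y:
  weight(Y=0) = 29/378
  weight(Y=1) = 19/567
  weight(Y=2) = 58/567
  weight(Y=3) = 7/54
Total weight = 29/378 + 19/567 + 58/567 + 7/54 = 194/567
P(Y=0 | obs) = 29/378 / 194/567 = 87/388
P(Y=1 | obs) = 19/567 / 194/567 = 19/194
P(Y=2 | obs) = 58/567 / 194/567 = 29/97
P(Y=3 | obs) = 7/54 / 194/567 = 147/388

P(Y = 0 | obs) = 87/388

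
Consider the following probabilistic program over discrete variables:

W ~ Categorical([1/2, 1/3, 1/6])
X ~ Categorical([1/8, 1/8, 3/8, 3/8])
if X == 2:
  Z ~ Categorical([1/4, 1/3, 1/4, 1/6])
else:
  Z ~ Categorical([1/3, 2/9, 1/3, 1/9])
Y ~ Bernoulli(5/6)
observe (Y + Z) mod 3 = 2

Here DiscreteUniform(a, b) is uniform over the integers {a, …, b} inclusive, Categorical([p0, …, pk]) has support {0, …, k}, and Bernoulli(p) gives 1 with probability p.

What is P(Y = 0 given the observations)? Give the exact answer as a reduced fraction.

Enumerate traces; 24 have nonzero weight after conditioning:
  (W=0, X=0, Z=1, Y=1) weight 5/432
  (W=0, X=0, Z=2, Y=0) weight 1/288
  (W=0, X=1, Z=1, Y=1) weight 5/432
  (W=0, X=1, Z=2, Y=0) weight 1/288
  (W=0, X=2, Z=1, Y=1) weight 5/96
  (W=0, X=2, Z=2, Y=0) weight 1/128
  (W=0, X=3, Z=1, Y=1) weight 5/144
  (W=0, X=3, Z=2, Y=0) weight 1/96
  … 16 more
Group by Y:
  weight(Y=0) = 29/576
  weight(Y=1) = 95/432
Total weight = 29/576 + 95/432 = 467/1728
P(Y=0 | obs) = 29/576 / 467/1728 = 87/467
P(Y=1 | obs) = 95/432 / 467/1728 = 380/467

P(Y = 0 | obs) = 87/467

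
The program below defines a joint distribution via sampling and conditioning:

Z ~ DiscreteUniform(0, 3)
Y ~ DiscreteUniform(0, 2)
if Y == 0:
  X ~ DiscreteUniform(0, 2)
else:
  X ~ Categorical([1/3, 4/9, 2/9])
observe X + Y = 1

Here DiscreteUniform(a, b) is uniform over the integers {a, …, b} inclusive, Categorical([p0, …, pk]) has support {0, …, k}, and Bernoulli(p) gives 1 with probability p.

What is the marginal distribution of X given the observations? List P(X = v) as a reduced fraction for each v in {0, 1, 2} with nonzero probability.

P(X=0) = 1/2, P(X=1) = 1/2

Enumerate traces; 8 have nonzero weight after conditioning:
  (Z=0, Y=0, X=1) weight 1/36
  (Z=0, Y=1, X=0) weight 1/36
  (Z=1, Y=0, X=1) weight 1/36
  (Z=1, Y=1, X=0) weight 1/36
  (Z=2, Y=0, X=1) weight 1/36
  (Z=2, Y=1, X=0) weight 1/36
  (Z=3, Y=0, X=1) weight 1/36
  (Z=3, Y=1, X=0) weight 1/36
Group by X:
  weight(X=0) = 1/9
  weight(X=1) = 1/9
Total weight = 1/9 + 1/9 = 2/9
P(X=0 | obs) = 1/9 / 2/9 = 1/2
P(X=1 | obs) = 1/9 / 2/9 = 1/2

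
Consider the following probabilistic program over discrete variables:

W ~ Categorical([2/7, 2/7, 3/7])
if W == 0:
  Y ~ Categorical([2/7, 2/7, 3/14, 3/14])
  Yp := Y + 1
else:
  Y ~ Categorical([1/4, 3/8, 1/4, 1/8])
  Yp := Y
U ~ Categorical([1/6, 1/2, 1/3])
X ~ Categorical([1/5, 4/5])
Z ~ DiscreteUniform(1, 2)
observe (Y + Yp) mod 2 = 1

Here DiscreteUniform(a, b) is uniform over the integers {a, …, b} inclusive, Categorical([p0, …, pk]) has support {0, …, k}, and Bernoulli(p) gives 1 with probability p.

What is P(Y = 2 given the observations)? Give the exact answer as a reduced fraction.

P(Y = 2 | obs) = 3/14

Enumerate traces; 48 have nonzero weight after conditioning:
  (W=0, Y=0, U=0, X=0, Z=1) weight 1/735
  (W=0, Y=0, U=0, X=0, Z=2) weight 1/735
  (W=0, Y=0, U=0, X=1, Z=1) weight 4/735
  (W=0, Y=0, U=0, X=1, Z=2) weight 4/735
  (W=0, Y=0, U=1, X=0, Z=1) weight 1/245
  (W=0, Y=0, U=1, X=0, Z=2) weight 1/245
  (W=0, Y=0, U=1, X=1, Z=1) weight 4/245
  (W=0, Y=0, U=1, X=1, Z=2) weight 4/245
  (W=0, Y=1, U=0, X=0, Z=1) weight 1/735
  (W=0, Y=2, U=0, X=0, Z=1) weight 1/980
  … 38 more
Group by Y:
  weight(Y=0) = 4/49
  weight(Y=1) = 4/49
  weight(Y=2) = 3/49
  weight(Y=3) = 3/49
Total weight = 4/49 + 4/49 + 3/49 + 3/49 = 2/7
P(Y=0 | obs) = 4/49 / 2/7 = 2/7
P(Y=1 | obs) = 4/49 / 2/7 = 2/7
P(Y=2 | obs) = 3/49 / 2/7 = 3/14
P(Y=3 | obs) = 3/49 / 2/7 = 3/14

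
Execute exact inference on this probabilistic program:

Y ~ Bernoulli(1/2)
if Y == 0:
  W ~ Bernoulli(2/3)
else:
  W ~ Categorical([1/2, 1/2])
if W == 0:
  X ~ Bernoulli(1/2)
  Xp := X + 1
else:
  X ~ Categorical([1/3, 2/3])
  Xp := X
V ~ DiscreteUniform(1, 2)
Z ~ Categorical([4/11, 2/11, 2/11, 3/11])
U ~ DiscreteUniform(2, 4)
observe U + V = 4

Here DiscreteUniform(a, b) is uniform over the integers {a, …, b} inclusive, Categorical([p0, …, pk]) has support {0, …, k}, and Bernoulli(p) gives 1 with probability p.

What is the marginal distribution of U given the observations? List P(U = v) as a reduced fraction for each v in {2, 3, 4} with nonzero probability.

P(U=2) = 1/2, P(U=3) = 1/2

Enumerate traces; 64 have nonzero weight after conditioning:
  (Y=0, W=0, X=0, V=1, Z=0, U=3) weight 1/198
  (Y=0, W=0, X=0, V=1, Z=1, U=3) weight 1/396
  (Y=0, W=0, X=0, V=1, Z=2, U=3) weight 1/396
  (Y=0, W=0, X=0, V=1, Z=3, U=3) weight 1/264
  (Y=0, W=0, X=0, V=2, Z=0, U=2) weight 1/198
  (Y=0, W=0, X=0, V=2, Z=1, U=2) weight 1/396
  (Y=0, W=0, X=0, V=2, Z=2, U=2) weight 1/396
  (Y=0, W=0, X=0, V=2, Z=3, U=2) weight 1/264
  … 56 more
Group by U:
  weight(U=2) = 1/6
  weight(U=3) = 1/6
Total weight = 1/6 + 1/6 = 1/3
P(U=2 | obs) = 1/6 / 1/3 = 1/2
P(U=3 | obs) = 1/6 / 1/3 = 1/2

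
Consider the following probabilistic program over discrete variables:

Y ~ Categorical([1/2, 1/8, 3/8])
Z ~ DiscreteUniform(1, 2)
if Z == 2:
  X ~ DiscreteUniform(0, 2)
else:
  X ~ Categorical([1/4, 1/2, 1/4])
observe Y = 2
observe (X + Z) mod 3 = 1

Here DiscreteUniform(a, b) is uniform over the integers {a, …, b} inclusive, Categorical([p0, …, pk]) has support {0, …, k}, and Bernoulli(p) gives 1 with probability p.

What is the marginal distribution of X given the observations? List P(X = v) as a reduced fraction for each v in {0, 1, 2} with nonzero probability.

Enumerate traces; 2 have nonzero weight after conditioning:
  (Y=2, Z=1, X=0) weight 3/64
  (Y=2, Z=2, X=2) weight 1/16
Group by X:
  weight(X=0) = 3/64
  weight(X=2) = 1/16
Total weight = 3/64 + 1/16 = 7/64
P(X=0 | obs) = 3/64 / 7/64 = 3/7
P(X=2 | obs) = 1/16 / 7/64 = 4/7

P(X=0) = 3/7, P(X=2) = 4/7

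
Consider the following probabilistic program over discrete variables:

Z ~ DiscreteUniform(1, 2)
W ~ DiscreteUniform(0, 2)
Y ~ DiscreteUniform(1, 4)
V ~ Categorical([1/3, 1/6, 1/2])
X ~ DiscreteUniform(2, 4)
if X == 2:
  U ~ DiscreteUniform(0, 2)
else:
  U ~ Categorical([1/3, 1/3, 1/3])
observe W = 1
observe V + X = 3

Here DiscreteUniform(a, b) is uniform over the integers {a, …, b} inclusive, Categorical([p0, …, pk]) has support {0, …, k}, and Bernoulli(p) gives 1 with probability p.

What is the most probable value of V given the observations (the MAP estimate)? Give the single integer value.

Enumerate traces; 48 have nonzero weight after conditioning:
  (Z=1, W=1, Y=1, V=0, X=3, U=0) weight 1/648
  (Z=1, W=1, Y=1, V=0, X=3, U=1) weight 1/648
  (Z=1, W=1, Y=1, V=0, X=3, U=2) weight 1/648
  (Z=1, W=1, Y=1, V=1, X=2, U=0) weight 1/1296
  (Z=1, W=1, Y=1, V=1, X=2, U=1) weight 1/1296
  (Z=1, W=1, Y=1, V=1, X=2, U=2) weight 1/1296
  (Z=1, W=1, Y=2, V=0, X=3, U=0) weight 1/648
  (Z=1, W=1, Y=2, V=0, X=3, U=1) weight 1/648
  … 40 more
Group by V:
  weight(V=0) = 1/27
  weight(V=1) = 1/54
Total weight = 1/27 + 1/54 = 1/18
P(V=0 | obs) = 1/27 / 1/18 = 2/3
P(V=1 | obs) = 1/54 / 1/18 = 1/3
argmax = 0

argmax_v P(V = v | obs) = 0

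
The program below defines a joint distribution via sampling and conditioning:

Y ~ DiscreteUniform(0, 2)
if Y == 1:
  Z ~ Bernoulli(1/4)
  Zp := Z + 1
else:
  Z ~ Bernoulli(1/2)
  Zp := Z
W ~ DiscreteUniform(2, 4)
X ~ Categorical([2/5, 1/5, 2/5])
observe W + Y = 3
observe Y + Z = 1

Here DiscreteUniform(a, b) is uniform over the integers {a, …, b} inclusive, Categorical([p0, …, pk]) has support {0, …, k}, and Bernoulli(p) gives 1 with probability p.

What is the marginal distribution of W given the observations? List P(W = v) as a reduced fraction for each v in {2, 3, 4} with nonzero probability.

P(W=2) = 3/5, P(W=3) = 2/5

Enumerate traces; 6 have nonzero weight after conditioning:
  (Y=0, Z=1, W=3, X=0) weight 1/45
  (Y=0, Z=1, W=3, X=1) weight 1/90
  (Y=0, Z=1, W=3, X=2) weight 1/45
  (Y=1, Z=0, W=2, X=0) weight 1/30
  (Y=1, Z=0, W=2, X=1) weight 1/60
  (Y=1, Z=0, W=2, X=2) weight 1/30
Group by W:
  weight(W=2) = 1/12
  weight(W=3) = 1/18
Total weight = 1/12 + 1/18 = 5/36
P(W=2 | obs) = 1/12 / 5/36 = 3/5
P(W=3 | obs) = 1/18 / 5/36 = 2/5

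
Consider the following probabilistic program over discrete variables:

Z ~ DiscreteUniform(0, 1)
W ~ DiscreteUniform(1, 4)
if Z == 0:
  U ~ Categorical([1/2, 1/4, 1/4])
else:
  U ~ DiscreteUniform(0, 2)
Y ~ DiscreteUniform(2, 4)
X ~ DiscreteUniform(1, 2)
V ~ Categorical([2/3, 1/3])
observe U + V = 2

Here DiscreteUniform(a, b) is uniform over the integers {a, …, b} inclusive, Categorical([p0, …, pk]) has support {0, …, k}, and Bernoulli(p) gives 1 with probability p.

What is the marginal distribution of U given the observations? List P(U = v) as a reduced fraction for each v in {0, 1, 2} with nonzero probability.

Enumerate traces; 96 have nonzero weight after conditioning:
  (Z=0, W=1, U=1, Y=2, X=1, V=1) weight 1/576
  (Z=0, W=1, U=1, Y=2, X=2, V=1) weight 1/576
  (Z=0, W=1, U=1, Y=3, X=1, V=1) weight 1/576
  (Z=0, W=1, U=1, Y=3, X=2, V=1) weight 1/576
  (Z=0, W=1, U=1, Y=4, X=1, V=1) weight 1/576
  (Z=0, W=1, U=1, Y=4, X=2, V=1) weight 1/576
  (Z=0, W=1, U=2, Y=2, X=1, V=0) weight 1/288
  (Z=0, W=1, U=2, Y=2, X=2, V=0) weight 1/288
  … 88 more
Group by U:
  weight(U=1) = 7/72
  weight(U=2) = 7/36
Total weight = 7/72 + 7/36 = 7/24
P(U=1 | obs) = 7/72 / 7/24 = 1/3
P(U=2 | obs) = 7/36 / 7/24 = 2/3

P(U=1) = 1/3, P(U=2) = 2/3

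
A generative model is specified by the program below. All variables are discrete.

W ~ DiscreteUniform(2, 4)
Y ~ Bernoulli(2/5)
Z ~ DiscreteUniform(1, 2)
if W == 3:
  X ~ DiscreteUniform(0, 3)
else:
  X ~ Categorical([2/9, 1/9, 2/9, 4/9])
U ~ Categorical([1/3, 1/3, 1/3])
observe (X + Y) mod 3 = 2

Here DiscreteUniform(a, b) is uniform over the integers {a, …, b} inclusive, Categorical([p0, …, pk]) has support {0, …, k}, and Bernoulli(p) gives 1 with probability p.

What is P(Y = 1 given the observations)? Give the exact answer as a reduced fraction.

Enumerate traces; 36 have nonzero weight after conditioning:
  (W=2, Y=0, Z=1, X=2, U=0) weight 1/135
  (W=2, Y=0, Z=1, X=2, U=1) weight 1/135
  (W=2, Y=0, Z=1, X=2, U=2) weight 1/135
  (W=2, Y=0, Z=2, X=2, U=0) weight 1/135
  (W=2, Y=0, Z=2, X=2, U=1) weight 1/135
  (W=2, Y=0, Z=2, X=2, U=2) weight 1/135
  (W=2, Y=1, Z=1, X=1, U=0) weight 1/405
  (W=2, Y=1, Z=1, X=1, U=1) weight 1/405
  … 28 more
Group by Y:
  weight(Y=0) = 5/36
  weight(Y=1) = 17/270
Total weight = 5/36 + 17/270 = 109/540
P(Y=0 | obs) = 5/36 / 109/540 = 75/109
P(Y=1 | obs) = 17/270 / 109/540 = 34/109

P(Y = 1 | obs) = 34/109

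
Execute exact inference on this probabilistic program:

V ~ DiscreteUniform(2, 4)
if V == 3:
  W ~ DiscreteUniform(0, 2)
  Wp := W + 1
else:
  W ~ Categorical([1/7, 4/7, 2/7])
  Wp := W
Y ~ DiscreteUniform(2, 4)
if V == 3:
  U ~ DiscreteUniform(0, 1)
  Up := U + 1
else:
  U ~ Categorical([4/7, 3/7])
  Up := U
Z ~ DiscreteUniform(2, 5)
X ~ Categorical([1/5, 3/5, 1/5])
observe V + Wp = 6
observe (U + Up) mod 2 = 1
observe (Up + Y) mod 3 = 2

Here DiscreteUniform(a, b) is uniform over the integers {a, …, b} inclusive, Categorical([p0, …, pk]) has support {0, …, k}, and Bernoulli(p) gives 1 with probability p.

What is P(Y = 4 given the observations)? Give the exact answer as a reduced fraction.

P(Y = 4 | obs) = 1/2

Enumerate traces; 24 have nonzero weight after conditioning:
  (V=3, W=2, Y=3, U=1, Z=2, X=0) weight 1/1080
  (V=3, W=2, Y=3, U=1, Z=2, X=1) weight 1/360
  (V=3, W=2, Y=3, U=1, Z=2, X=2) weight 1/1080
  (V=3, W=2, Y=3, U=1, Z=3, X=0) weight 1/1080
  (V=3, W=2, Y=3, U=1, Z=3, X=1) weight 1/360
  (V=3, W=2, Y=3, U=1, Z=3, X=2) weight 1/1080
  (V=3, W=2, Y=3, U=1, Z=4, X=0) weight 1/1080
  (V=3, W=2, Y=3, U=1, Z=4, X=1) weight 1/360
  (V=3, W=2, Y=4, U=0, Z=2, X=0) weight 1/1080
  … 15 more
Group by Y:
  weight(Y=3) = 1/54
  weight(Y=4) = 1/54
Total weight = 1/54 + 1/54 = 1/27
P(Y=3 | obs) = 1/54 / 1/27 = 1/2
P(Y=4 | obs) = 1/54 / 1/27 = 1/2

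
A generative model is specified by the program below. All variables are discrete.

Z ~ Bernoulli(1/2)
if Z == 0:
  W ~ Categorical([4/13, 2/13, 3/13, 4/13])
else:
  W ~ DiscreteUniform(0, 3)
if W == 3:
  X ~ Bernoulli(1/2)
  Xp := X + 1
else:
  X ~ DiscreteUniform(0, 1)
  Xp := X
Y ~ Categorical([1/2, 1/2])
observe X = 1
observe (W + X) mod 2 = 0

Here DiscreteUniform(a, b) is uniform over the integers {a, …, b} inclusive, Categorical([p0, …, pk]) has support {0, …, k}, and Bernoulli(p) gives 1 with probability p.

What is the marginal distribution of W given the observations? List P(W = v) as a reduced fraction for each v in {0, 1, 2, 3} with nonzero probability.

P(W=1) = 21/50, P(W=3) = 29/50

Enumerate traces; 8 have nonzero weight after conditioning:
  (Z=0, W=1, X=1, Y=0) weight 1/52
  (Z=0, W=1, X=1, Y=1) weight 1/52
  (Z=0, W=3, X=1, Y=0) weight 1/26
  (Z=0, W=3, X=1, Y=1) weight 1/26
  (Z=1, W=1, X=1, Y=0) weight 1/32
  (Z=1, W=1, X=1, Y=1) weight 1/32
  (Z=1, W=3, X=1, Y=0) weight 1/32
  (Z=1, W=3, X=1, Y=1) weight 1/32
Group by W:
  weight(W=1) = 21/208
  weight(W=3) = 29/208
Total weight = 21/208 + 29/208 = 25/104
P(W=1 | obs) = 21/208 / 25/104 = 21/50
P(W=3 | obs) = 29/208 / 25/104 = 29/50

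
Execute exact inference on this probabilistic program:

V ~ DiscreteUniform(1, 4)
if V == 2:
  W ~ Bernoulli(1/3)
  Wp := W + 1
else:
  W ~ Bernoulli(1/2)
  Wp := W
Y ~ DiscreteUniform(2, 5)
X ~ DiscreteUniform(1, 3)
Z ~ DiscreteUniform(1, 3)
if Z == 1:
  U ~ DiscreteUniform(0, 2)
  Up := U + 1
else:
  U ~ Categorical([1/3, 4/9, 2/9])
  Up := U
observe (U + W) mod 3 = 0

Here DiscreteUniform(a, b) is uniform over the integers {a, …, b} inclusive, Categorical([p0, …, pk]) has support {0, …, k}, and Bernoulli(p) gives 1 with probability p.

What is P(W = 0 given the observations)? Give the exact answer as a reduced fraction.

Enumerate traces; 288 have nonzero weight after conditioning:
  (V=1, W=0, Y=2, X=1, Z=1, U=0) weight 1/864
  (V=1, W=0, Y=2, X=1, Z=2, U=0) weight 1/864
  (V=1, W=0, Y=2, X=1, Z=3, U=0) weight 1/864
  (V=1, W=0, Y=2, X=2, Z=1, U=0) weight 1/864
  (V=1, W=0, Y=2, X=2, Z=2, U=0) weight 1/864
  (V=1, W=0, Y=2, X=2, Z=3, U=0) weight 1/864
  (V=1, W=0, Y=2, X=3, Z=1, U=0) weight 1/864
  (V=1, W=0, Y=2, X=3, Z=2, U=0) weight 1/864
  (V=1, W=1, Y=2, X=1, Z=1, U=2) weight 1/864
  … 279 more
Group by W:
  weight(W=0) = 13/72
  weight(W=1) = 77/648
Total weight = 13/72 + 77/648 = 97/324
P(W=0 | obs) = 13/72 / 97/324 = 117/194
P(W=1 | obs) = 77/648 / 97/324 = 77/194

P(W = 0 | obs) = 117/194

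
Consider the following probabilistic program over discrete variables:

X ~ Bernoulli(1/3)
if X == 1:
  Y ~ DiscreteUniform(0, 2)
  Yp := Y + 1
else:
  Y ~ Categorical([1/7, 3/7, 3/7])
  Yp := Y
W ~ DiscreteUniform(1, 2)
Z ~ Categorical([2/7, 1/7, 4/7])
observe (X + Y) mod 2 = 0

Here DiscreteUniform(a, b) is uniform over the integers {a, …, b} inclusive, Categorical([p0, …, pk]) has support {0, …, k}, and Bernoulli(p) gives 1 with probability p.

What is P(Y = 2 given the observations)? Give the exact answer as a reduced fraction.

Enumerate traces; 18 have nonzero weight after conditioning:
  (X=0, Y=0, W=1, Z=0) weight 2/147
  (X=0, Y=0, W=1, Z=1) weight 1/147
  (X=0, Y=0, W=1, Z=2) weight 4/147
  (X=0, Y=0, W=2, Z=0) weight 2/147
  (X=0, Y=0, W=2, Z=1) weight 1/147
  (X=0, Y=0, W=2, Z=2) weight 4/147
  (X=0, Y=2, W=1, Z=0) weight 2/49
  (X=0, Y=2, W=1, Z=1) weight 1/49
  (X=1, Y=1, W=1, Z=0) weight 1/63
  … 9 more
Group by Y:
  weight(Y=0) = 2/21
  weight(Y=1) = 1/9
  weight(Y=2) = 2/7
Total weight = 2/21 + 1/9 + 2/7 = 31/63
P(Y=0 | obs) = 2/21 / 31/63 = 6/31
P(Y=1 | obs) = 1/9 / 31/63 = 7/31
P(Y=2 | obs) = 2/7 / 31/63 = 18/31

P(Y = 2 | obs) = 18/31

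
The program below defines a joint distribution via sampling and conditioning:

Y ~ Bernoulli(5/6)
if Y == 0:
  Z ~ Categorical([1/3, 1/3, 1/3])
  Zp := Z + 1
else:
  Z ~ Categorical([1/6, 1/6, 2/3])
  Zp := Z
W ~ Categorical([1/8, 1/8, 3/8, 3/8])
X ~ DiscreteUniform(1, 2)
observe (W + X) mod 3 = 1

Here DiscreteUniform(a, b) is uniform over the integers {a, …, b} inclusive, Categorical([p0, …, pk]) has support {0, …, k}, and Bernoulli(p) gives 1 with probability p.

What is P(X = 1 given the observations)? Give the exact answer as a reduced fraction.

P(X = 1 | obs) = 4/7

Enumerate traces; 18 have nonzero weight after conditioning:
  (Y=0, Z=0, W=0, X=1) weight 1/288
  (Y=0, Z=0, W=2, X=2) weight 1/96
  (Y=0, Z=0, W=3, X=1) weight 1/96
  (Y=0, Z=1, W=0, X=1) weight 1/288
  (Y=0, Z=1, W=2, X=2) weight 1/96
  (Y=0, Z=1, W=3, X=1) weight 1/96
  (Y=0, Z=2, W=0, X=1) weight 1/288
  (Y=0, Z=2, W=2, X=2) weight 1/96
  … 10 more
Group by X:
  weight(X=1) = 1/4
  weight(X=2) = 3/16
Total weight = 1/4 + 3/16 = 7/16
P(X=1 | obs) = 1/4 / 7/16 = 4/7
P(X=2 | obs) = 3/16 / 7/16 = 3/7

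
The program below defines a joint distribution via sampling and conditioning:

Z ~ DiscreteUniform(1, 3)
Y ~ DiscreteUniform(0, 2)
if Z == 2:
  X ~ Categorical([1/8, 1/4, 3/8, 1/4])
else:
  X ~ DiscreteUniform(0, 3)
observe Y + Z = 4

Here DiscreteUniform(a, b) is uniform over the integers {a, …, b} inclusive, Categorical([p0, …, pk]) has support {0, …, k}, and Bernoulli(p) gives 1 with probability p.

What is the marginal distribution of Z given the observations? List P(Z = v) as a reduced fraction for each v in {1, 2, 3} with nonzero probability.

P(Z=2) = 1/2, P(Z=3) = 1/2

Enumerate traces; 8 have nonzero weight after conditioning:
  (Z=2, Y=2, X=0) weight 1/72
  (Z=2, Y=2, X=1) weight 1/36
  (Z=2, Y=2, X=2) weight 1/24
  (Z=2, Y=2, X=3) weight 1/36
  (Z=3, Y=1, X=0) weight 1/36
  (Z=3, Y=1, X=1) weight 1/36
  (Z=3, Y=1, X=2) weight 1/36
  (Z=3, Y=1, X=3) weight 1/36
Group by Z:
  weight(Z=2) = 1/9
  weight(Z=3) = 1/9
Total weight = 1/9 + 1/9 = 2/9
P(Z=2 | obs) = 1/9 / 2/9 = 1/2
P(Z=3 | obs) = 1/9 / 2/9 = 1/2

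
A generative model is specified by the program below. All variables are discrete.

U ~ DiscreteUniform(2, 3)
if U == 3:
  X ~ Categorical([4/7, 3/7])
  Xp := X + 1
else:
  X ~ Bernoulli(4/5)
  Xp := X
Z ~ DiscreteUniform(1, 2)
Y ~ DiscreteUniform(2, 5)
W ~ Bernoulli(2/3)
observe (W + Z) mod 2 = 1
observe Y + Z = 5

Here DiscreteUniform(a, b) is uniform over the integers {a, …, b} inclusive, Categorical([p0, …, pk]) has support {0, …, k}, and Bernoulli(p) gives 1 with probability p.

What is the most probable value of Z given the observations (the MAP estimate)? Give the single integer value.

argmax_v P(Z = v | obs) = 2

Enumerate traces; 8 have nonzero weight after conditioning:
  (U=2, X=0, Z=1, Y=4, W=0) weight 1/240
  (U=2, X=0, Z=2, Y=3, W=1) weight 1/120
  (U=2, X=1, Z=1, Y=4, W=0) weight 1/60
  (U=2, X=1, Z=2, Y=3, W=1) weight 1/30
  (U=3, X=0, Z=1, Y=4, W=0) weight 1/84
  (U=3, X=0, Z=2, Y=3, W=1) weight 1/42
  (U=3, X=1, Z=1, Y=4, W=0) weight 1/112
  (U=3, X=1, Z=2, Y=3, W=1) weight 1/56
Group by Z:
  weight(Z=1) = 1/24
  weight(Z=2) = 1/12
Total weight = 1/24 + 1/12 = 1/8
P(Z=1 | obs) = 1/24 / 1/8 = 1/3
P(Z=2 | obs) = 1/12 / 1/8 = 2/3
argmax = 2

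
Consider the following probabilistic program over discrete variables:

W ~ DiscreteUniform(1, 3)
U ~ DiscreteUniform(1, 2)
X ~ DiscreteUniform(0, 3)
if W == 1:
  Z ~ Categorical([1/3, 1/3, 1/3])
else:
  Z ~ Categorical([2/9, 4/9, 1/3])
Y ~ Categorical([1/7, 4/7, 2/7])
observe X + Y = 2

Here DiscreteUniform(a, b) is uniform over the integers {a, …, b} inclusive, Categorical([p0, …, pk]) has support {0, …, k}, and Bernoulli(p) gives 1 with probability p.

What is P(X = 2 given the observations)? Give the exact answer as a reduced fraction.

Enumerate traces; 54 have nonzero weight after conditioning:
  (W=1, U=1, X=0, Z=0, Y=2) weight 1/252
  (W=1, U=1, X=0, Z=1, Y=2) weight 1/252
  (W=1, U=1, X=0, Z=2, Y=2) weight 1/252
  (W=1, U=1, X=1, Z=0, Y=1) weight 1/126
  (W=1, U=1, X=1, Z=1, Y=1) weight 1/126
  (W=1, U=1, X=1, Z=2, Y=1) weight 1/126
  (W=1, U=1, X=2, Z=0, Y=0) weight 1/504
  (W=1, U=1, X=2, Z=1, Y=0) weight 1/504
  … 46 more
Group by X:
  weight(X=0) = 1/14
  weight(X=1) = 1/7
  weight(X=2) = 1/28
Total weight = 1/14 + 1/7 + 1/28 = 1/4
P(X=0 | obs) = 1/14 / 1/4 = 2/7
P(X=1 | obs) = 1/7 / 1/4 = 4/7
P(X=2 | obs) = 1/28 / 1/4 = 1/7

P(X = 2 | obs) = 1/7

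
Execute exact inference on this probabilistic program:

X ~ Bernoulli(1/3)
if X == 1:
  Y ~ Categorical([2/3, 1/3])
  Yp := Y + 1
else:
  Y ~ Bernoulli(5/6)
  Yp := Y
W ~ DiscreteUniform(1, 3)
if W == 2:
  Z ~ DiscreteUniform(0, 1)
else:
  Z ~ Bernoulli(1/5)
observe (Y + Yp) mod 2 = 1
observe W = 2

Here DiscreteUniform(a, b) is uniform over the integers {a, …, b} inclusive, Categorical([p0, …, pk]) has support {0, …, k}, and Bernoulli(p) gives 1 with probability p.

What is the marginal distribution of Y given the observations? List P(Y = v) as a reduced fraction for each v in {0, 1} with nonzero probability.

Enumerate traces; 4 have nonzero weight after conditioning:
  (X=1, Y=0, W=2, Z=0) weight 1/27
  (X=1, Y=0, W=2, Z=1) weight 1/27
  (X=1, Y=1, W=2, Z=0) weight 1/54
  (X=1, Y=1, W=2, Z=1) weight 1/54
Group by Y:
  weight(Y=0) = 2/27
  weight(Y=1) = 1/27
Total weight = 2/27 + 1/27 = 1/9
P(Y=0 | obs) = 2/27 / 1/9 = 2/3
P(Y=1 | obs) = 1/27 / 1/9 = 1/3

P(Y=0) = 2/3, P(Y=1) = 1/3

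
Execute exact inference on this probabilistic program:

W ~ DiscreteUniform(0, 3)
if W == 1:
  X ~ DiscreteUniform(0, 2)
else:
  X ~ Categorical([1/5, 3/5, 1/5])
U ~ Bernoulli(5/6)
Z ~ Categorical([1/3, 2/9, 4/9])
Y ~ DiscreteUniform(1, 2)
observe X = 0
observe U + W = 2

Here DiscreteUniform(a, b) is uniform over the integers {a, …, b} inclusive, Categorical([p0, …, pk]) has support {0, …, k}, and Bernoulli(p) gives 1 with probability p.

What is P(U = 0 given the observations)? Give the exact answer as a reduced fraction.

Enumerate traces; 12 have nonzero weight after conditioning:
  (W=1, X=0, U=1, Z=0, Y=1) weight 5/432
  (W=1, X=0, U=1, Z=0, Y=2) weight 5/432
  (W=1, X=0, U=1, Z=1, Y=1) weight 5/648
  (W=1, X=0, U=1, Z=1, Y=2) weight 5/648
  (W=1, X=0, U=1, Z=2, Y=1) weight 5/324
  (W=1, X=0, U=1, Z=2, Y=2) weight 5/324
  (W=2, X=0, U=0, Z=0, Y=1) weight 1/720
  (W=2, X=0, U=0, Z=0, Y=2) weight 1/720
  … 4 more
Group by U:
  weight(U=0) = 1/120
  weight(U=1) = 5/72
Total weight = 1/120 + 5/72 = 7/90
P(U=0 | obs) = 1/120 / 7/90 = 3/28
P(U=1 | obs) = 5/72 / 7/90 = 25/28

P(U = 0 | obs) = 3/28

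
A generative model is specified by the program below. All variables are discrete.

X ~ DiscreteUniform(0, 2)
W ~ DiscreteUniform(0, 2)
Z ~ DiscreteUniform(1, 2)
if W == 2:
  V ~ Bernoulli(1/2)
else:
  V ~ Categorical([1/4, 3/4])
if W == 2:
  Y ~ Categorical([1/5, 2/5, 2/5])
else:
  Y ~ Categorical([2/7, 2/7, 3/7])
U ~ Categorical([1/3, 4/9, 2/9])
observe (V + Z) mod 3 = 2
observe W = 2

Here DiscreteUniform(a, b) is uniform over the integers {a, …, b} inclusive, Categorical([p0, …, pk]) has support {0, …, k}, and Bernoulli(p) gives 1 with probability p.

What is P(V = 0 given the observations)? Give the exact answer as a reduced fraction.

Enumerate traces; 54 have nonzero weight after conditioning:
  (X=0, W=2, Z=1, V=1, Y=0, U=0) weight 1/540
  (X=0, W=2, Z=1, V=1, Y=0, U=1) weight 1/405
  (X=0, W=2, Z=1, V=1, Y=0, U=2) weight 1/810
  (X=0, W=2, Z=1, V=1, Y=1, U=0) weight 1/270
  (X=0, W=2, Z=1, V=1, Y=1, U=1) weight 2/405
  (X=0, W=2, Z=1, V=1, Y=1, U=2) weight 1/405
  (X=0, W=2, Z=1, V=1, Y=2, U=0) weight 1/270
  (X=0, W=2, Z=1, V=1, Y=2, U=1) weight 2/405
  (X=0, W=2, Z=2, V=0, Y=0, U=0) weight 1/540
  … 45 more
Group by V:
  weight(V=0) = 1/12
  weight(V=1) = 1/12
Total weight = 1/12 + 1/12 = 1/6
P(V=0 | obs) = 1/12 / 1/6 = 1/2
P(V=1 | obs) = 1/12 / 1/6 = 1/2

P(V = 0 | obs) = 1/2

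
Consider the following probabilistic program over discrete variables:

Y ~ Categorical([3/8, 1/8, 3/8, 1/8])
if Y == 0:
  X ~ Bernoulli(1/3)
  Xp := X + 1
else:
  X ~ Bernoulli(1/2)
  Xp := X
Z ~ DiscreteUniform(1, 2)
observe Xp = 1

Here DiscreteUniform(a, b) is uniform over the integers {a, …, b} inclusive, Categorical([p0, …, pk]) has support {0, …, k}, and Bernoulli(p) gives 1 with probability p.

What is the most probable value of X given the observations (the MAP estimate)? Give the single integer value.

argmax_v P(X = v | obs) = 1

Enumerate traces; 8 have nonzero weight after conditioning:
  (Y=0, X=0, Z=1) weight 1/8
  (Y=0, X=0, Z=2) weight 1/8
  (Y=1, X=1, Z=1) weight 1/32
  (Y=1, X=1, Z=2) weight 1/32
  (Y=2, X=1, Z=1) weight 3/32
  (Y=2, X=1, Z=2) weight 3/32
  (Y=3, X=1, Z=1) weight 1/32
  (Y=3, X=1, Z=2) weight 1/32
Group by X:
  weight(X=0) = 1/4
  weight(X=1) = 5/16
Total weight = 1/4 + 5/16 = 9/16
P(X=0 | obs) = 1/4 / 9/16 = 4/9
P(X=1 | obs) = 5/16 / 9/16 = 5/9
argmax = 1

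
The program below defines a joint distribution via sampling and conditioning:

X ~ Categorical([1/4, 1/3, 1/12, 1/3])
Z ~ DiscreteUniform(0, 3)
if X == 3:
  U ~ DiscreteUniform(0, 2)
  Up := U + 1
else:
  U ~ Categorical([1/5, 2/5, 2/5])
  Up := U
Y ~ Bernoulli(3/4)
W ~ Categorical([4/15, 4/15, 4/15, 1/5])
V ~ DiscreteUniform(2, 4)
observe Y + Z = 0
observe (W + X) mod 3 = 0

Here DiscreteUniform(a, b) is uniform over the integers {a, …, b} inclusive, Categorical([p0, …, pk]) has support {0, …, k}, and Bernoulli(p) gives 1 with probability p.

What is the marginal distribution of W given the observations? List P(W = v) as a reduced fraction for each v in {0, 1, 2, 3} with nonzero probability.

Enumerate traces; 54 have nonzero weight after conditioning:
  (X=0, Z=0, U=0, Y=0, W=0, V=2) weight 1/3600
  (X=0, Z=0, U=0, Y=0, W=0, V=3) weight 1/3600
  (X=0, Z=0, U=0, Y=0, W=0, V=4) weight 1/3600
  (X=0, Z=0, U=0, Y=0, W=3, V=2) weight 1/4800
  (X=0, Z=0, U=0, Y=0, W=3, V=3) weight 1/4800
  (X=0, Z=0, U=0, Y=0, W=3, V=4) weight 1/4800
  (X=0, Z=0, U=1, Y=0, W=0, V=2) weight 1/1800
  (X=0, Z=0, U=1, Y=0, W=0, V=3) weight 1/1800
  (X=1, Z=0, U=0, Y=0, W=2, V=2) weight 1/2700
  (X=2, Z=0, U=0, Y=0, W=1, V=2) weight 1/10800
  … 44 more
Group by W:
  weight(W=0) = 7/720
  weight(W=1) = 1/720
  weight(W=2) = 1/180
  weight(W=3) = 7/960
Total weight = 7/720 + 1/720 + 1/180 + 7/960 = 23/960
P(W=0 | obs) = 7/720 / 23/960 = 28/69
P(W=1 | obs) = 1/720 / 23/960 = 4/69
P(W=2 | obs) = 1/180 / 23/960 = 16/69
P(W=3 | obs) = 7/960 / 23/960 = 7/23

P(W=0) = 28/69, P(W=1) = 4/69, P(W=2) = 16/69, P(W=3) = 7/23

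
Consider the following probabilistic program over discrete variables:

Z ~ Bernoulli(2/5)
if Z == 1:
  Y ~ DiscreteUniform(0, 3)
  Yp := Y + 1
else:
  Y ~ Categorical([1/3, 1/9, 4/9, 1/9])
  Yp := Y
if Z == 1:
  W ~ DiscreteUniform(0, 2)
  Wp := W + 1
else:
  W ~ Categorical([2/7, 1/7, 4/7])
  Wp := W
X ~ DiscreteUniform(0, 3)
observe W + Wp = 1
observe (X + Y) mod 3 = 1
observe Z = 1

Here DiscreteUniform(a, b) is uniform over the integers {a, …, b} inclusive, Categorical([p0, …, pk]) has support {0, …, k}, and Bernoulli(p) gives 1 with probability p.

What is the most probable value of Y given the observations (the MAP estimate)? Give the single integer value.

argmax_v P(Y = v | obs) = 1

Enumerate traces; 5 have nonzero weight after conditioning:
  (Z=1, Y=0, W=0, X=1) weight 1/120
  (Z=1, Y=1, W=0, X=0) weight 1/120
  (Z=1, Y=1, W=0, X=3) weight 1/120
  (Z=1, Y=2, W=0, X=2) weight 1/120
  (Z=1, Y=3, W=0, X=1) weight 1/120
Group by Y:
  weight(Y=0) = 1/120
  weight(Y=1) = 1/60
  weight(Y=2) = 1/120
  weight(Y=3) = 1/120
Total weight = 1/120 + 1/60 + 1/120 + 1/120 = 1/24
P(Y=0 | obs) = 1/120 / 1/24 = 1/5
P(Y=1 | obs) = 1/60 / 1/24 = 2/5
P(Y=2 | obs) = 1/120 / 1/24 = 1/5
P(Y=3 | obs) = 1/120 / 1/24 = 1/5
argmax = 1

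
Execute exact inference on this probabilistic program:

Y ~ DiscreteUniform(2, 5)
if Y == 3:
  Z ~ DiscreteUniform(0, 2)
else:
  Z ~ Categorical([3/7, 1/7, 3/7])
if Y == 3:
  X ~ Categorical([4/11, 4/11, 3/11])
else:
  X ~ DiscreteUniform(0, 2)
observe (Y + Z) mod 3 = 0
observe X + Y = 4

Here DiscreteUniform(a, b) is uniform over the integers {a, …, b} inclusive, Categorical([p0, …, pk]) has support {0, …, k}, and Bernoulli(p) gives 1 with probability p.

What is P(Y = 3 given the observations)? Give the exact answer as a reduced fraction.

Enumerate traces; 3 have nonzero weight after conditioning:
  (Y=2, Z=1, X=2) weight 1/84
  (Y=3, Z=0, X=1) weight 1/33
  (Y=4, Z=2, X=0) weight 1/28
Group by Y:
  weight(Y=2) = 1/84
  weight(Y=3) = 1/33
  weight(Y=4) = 1/28
Total weight = 1/84 + 1/33 + 1/28 = 6/77
P(Y=2 | obs) = 1/84 / 6/77 = 11/72
P(Y=3 | obs) = 1/33 / 6/77 = 7/18
P(Y=4 | obs) = 1/28 / 6/77 = 11/24

P(Y = 3 | obs) = 7/18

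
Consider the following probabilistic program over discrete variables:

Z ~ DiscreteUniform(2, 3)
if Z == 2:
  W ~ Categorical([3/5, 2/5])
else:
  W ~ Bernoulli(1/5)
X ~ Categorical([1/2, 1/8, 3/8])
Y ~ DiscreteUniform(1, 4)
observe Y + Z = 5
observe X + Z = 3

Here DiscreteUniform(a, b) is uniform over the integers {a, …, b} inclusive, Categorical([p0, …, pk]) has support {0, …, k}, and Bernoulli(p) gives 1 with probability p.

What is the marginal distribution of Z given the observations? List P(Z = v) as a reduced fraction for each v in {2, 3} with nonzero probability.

P(Z=2) = 1/5, P(Z=3) = 4/5

Enumerate traces; 4 have nonzero weight after conditioning:
  (Z=2, W=0, X=1, Y=3) weight 3/320
  (Z=2, W=1, X=1, Y=3) weight 1/160
  (Z=3, W=0, X=0, Y=2) weight 1/20
  (Z=3, W=1, X=0, Y=2) weight 1/80
Group by Z:
  weight(Z=2) = 1/64
  weight(Z=3) = 1/16
Total weight = 1/64 + 1/16 = 5/64
P(Z=2 | obs) = 1/64 / 5/64 = 1/5
P(Z=3 | obs) = 1/16 / 5/64 = 4/5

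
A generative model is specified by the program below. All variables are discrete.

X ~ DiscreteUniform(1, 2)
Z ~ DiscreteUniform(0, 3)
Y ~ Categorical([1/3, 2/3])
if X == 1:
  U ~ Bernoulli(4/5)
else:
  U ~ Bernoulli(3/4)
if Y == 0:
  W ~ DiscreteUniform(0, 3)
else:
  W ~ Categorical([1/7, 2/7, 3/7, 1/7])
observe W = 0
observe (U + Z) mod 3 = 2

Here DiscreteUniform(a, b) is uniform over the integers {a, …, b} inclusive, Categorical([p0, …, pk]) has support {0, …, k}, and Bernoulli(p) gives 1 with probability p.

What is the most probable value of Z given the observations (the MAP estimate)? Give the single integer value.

Enumerate traces; 8 have nonzero weight after conditioning:
  (X=1, Z=1, Y=0, U=1, W=0) weight 1/120
  (X=1, Z=1, Y=1, U=1, W=0) weight 1/105
  (X=1, Z=2, Y=0, U=0, W=0) weight 1/480
  (X=1, Z=2, Y=1, U=0, W=0) weight 1/420
  (X=2, Z=1, Y=0, U=1, W=0) weight 1/128
  (X=2, Z=1, Y=1, U=1, W=0) weight 1/112
  (X=2, Z=2, Y=0, U=0, W=0) weight 1/384
  (X=2, Z=2, Y=1, U=0, W=0) weight 1/336
Group by Z:
  weight(Z=1) = 31/896
  weight(Z=2) = 9/896
Total weight = 31/896 + 9/896 = 5/112
P(Z=1 | obs) = 31/896 / 5/112 = 31/40
P(Z=2 | obs) = 9/896 / 5/112 = 9/40
argmax = 1

argmax_v P(Z = v | obs) = 1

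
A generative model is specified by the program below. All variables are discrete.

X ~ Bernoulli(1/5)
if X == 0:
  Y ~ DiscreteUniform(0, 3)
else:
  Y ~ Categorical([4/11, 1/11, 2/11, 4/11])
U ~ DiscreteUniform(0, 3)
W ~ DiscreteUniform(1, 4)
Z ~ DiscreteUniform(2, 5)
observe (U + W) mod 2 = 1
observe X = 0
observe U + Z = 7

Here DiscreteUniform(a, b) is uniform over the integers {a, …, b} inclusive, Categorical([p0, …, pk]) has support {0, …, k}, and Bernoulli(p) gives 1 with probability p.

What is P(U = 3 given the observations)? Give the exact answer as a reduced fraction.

P(U = 3 | obs) = 1/2

Enumerate traces; 16 have nonzero weight after conditioning:
  (X=0, Y=0, U=2, W=1, Z=5) weight 1/320
  (X=0, Y=0, U=2, W=3, Z=5) weight 1/320
  (X=0, Y=0, U=3, W=2, Z=4) weight 1/320
  (X=0, Y=0, U=3, W=4, Z=4) weight 1/320
  (X=0, Y=1, U=2, W=1, Z=5) weight 1/320
  (X=0, Y=1, U=2, W=3, Z=5) weight 1/320
  (X=0, Y=1, U=3, W=2, Z=4) weight 1/320
  (X=0, Y=1, U=3, W=4, Z=4) weight 1/320
  … 8 more
Group by U:
  weight(U=2) = 1/40
  weight(U=3) = 1/40
Total weight = 1/40 + 1/40 = 1/20
P(U=2 | obs) = 1/40 / 1/20 = 1/2
P(U=3 | obs) = 1/40 / 1/20 = 1/2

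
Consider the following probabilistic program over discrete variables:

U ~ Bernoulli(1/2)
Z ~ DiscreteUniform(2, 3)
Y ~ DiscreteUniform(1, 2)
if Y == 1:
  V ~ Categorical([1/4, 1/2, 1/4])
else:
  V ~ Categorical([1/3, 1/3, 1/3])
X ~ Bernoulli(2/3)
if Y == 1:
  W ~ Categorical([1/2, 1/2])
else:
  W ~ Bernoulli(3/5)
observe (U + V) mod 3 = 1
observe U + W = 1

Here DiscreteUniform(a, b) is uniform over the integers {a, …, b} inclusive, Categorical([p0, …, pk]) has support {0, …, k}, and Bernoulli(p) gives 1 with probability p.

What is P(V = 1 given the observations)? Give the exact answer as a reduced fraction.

Enumerate traces; 16 have nonzero weight after conditioning:
  (U=0, Z=2, Y=1, V=1, X=0, W=1) weight 1/96
  (U=0, Z=2, Y=1, V=1, X=1, W=1) weight 1/48
  (U=0, Z=2, Y=2, V=1, X=0, W=1) weight 1/120
  (U=0, Z=2, Y=2, V=1, X=1, W=1) weight 1/60
  (U=0, Z=3, Y=1, V=1, X=0, W=1) weight 1/96
  (U=0, Z=3, Y=1, V=1, X=1, W=1) weight 1/48
  (U=0, Z=3, Y=2, V=1, X=0, W=1) weight 1/120
  (U=0, Z=3, Y=2, V=1, X=1, W=1) weight 1/60
  (U=1, Z=2, Y=1, V=0, X=0, W=0) weight 1/192
  … 7 more
Group by V:
  weight(V=0) = 31/480
  weight(V=1) = 9/80
Total weight = 31/480 + 9/80 = 17/96
P(V=0 | obs) = 31/480 / 17/96 = 31/85
P(V=1 | obs) = 9/80 / 17/96 = 54/85

P(V = 1 | obs) = 54/85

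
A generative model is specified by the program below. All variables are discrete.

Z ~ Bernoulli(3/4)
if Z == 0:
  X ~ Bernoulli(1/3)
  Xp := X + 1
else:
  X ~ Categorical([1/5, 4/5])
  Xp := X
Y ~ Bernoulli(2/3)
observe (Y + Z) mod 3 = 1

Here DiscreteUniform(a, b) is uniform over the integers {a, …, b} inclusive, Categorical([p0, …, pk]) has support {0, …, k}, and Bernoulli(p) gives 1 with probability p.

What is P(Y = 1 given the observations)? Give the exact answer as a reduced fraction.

P(Y = 1 | obs) = 2/5

Enumerate traces; 4 have nonzero weight after conditioning:
  (Z=0, X=0, Y=1) weight 1/9
  (Z=0, X=1, Y=1) weight 1/18
  (Z=1, X=0, Y=0) weight 1/20
  (Z=1, X=1, Y=0) weight 1/5
Group by Y:
  weight(Y=0) = 1/4
  weight(Y=1) = 1/6
Total weight = 1/4 + 1/6 = 5/12
P(Y=0 | obs) = 1/4 / 5/12 = 3/5
P(Y=1 | obs) = 1/6 / 5/12 = 2/5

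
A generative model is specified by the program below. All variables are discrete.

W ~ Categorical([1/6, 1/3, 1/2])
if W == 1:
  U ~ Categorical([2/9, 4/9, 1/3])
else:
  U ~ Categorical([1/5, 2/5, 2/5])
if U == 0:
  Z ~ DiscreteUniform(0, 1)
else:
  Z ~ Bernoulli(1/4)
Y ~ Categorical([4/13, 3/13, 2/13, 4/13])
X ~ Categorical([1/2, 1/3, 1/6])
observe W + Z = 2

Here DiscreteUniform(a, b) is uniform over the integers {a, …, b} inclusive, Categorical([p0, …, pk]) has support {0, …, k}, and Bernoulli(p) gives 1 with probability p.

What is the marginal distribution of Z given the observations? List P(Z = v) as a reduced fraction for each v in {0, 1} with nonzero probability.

Enumerate traces; 72 have nonzero weight after conditioning:
  (W=1, U=0, Z=1, Y=0, X=0) weight 2/351
  (W=1, U=0, Z=1, Y=0, X=1) weight 4/1053
  (W=1, U=0, Z=1, Y=0, X=2) weight 2/1053
  (W=1, U=0, Z=1, Y=1, X=0) weight 1/234
  (W=1, U=0, Z=1, Y=1, X=1) weight 1/351
  (W=1, U=0, Z=1, Y=1, X=2) weight 1/702
  (W=1, U=0, Z=1, Y=2, X=0) weight 1/351
  (W=1, U=0, Z=1, Y=2, X=1) weight 2/1053
  (W=2, U=0, Z=0, Y=0, X=0) weight 1/130
  … 63 more
Group by Z:
  weight(Z=0) = 7/20
  weight(Z=1) = 11/108
Total weight = 7/20 + 11/108 = 61/135
P(Z=0 | obs) = 7/20 / 61/135 = 189/244
P(Z=1 | obs) = 11/108 / 61/135 = 55/244

P(Z=0) = 189/244, P(Z=1) = 55/244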